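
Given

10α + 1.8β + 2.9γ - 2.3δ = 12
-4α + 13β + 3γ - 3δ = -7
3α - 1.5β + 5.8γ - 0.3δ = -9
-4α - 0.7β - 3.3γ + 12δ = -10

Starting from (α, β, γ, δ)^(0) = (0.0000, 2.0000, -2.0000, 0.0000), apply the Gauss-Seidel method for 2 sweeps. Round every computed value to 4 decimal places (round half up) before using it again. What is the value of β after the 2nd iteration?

Iteration 1:
  α = (12 - (1.8)·2.0000 - (2.9)·-2.0000 - (-2.3)·0.0000) / (10) = 1.4200
  β = (-7 - (-4)·1.4200 - (3)·-2.0000 - (-3)·0.0000) / (13) = 0.3600
  γ = (-9 - (3)·1.4200 - (-1.5)·0.3600 - (-0.3)·0.0000) / (5.8) = -2.1931
  δ = (-10 - (-4)·1.4200 - (-0.7)·0.3600 - (-3.3)·-2.1931) / (12) = -0.9421
Iteration 2:
  α = (12 - (1.8)·0.3600 - (2.9)·-2.1931 - (-2.3)·-0.9421) / (10) = 1.5545
  β = (-7 - (-4)·1.5545 - (3)·-2.1931 - (-3)·-0.9421) / (13) = 0.2285
  γ = (-9 - (3)·1.5545 - (-1.5)·0.2285 - (-0.3)·-0.9421) / (5.8) = -2.3454
  δ = (-10 - (-4)·1.5545 - (-0.7)·0.2285 - (-3.3)·-2.3454) / (12) = -0.9468

0.2285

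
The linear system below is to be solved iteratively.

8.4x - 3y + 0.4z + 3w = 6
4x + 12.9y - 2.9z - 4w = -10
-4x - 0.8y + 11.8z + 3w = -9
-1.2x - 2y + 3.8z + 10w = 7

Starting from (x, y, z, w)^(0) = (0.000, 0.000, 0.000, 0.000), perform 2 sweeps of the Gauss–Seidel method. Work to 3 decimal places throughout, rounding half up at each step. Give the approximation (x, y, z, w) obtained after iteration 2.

Iteration 1:
  x = (6 - (-3)·0.000 - (0.4)·0.000 - (3)·0.000) / (8.4) = 0.714
  y = (-10 - (4)·0.714 - (-2.9)·0.000 - (-4)·0.000) / (12.9) = -0.997
  z = (-9 - (-4)·0.714 - (-0.8)·-0.997 - (3)·0.000) / (11.8) = -0.588
  w = (7 - (-1.2)·0.714 - (-2)·-0.997 - (3.8)·-0.588) / (10) = 0.810
Iteration 2:
  x = (6 - (-3)·-0.997 - (0.4)·-0.588 - (3)·0.810) / (8.4) = 0.097
  y = (-10 - (4)·0.097 - (-2.9)·-0.588 - (-4)·0.810) / (12.9) = -0.686
  z = (-9 - (-4)·0.097 - (-0.8)·-0.686 - (3)·0.810) / (11.8) = -0.982
  w = (7 - (-1.2)·0.097 - (-2)·-0.686 - (3.8)·-0.982) / (10) = 0.948

(0.097, -0.686, -0.982, 0.948)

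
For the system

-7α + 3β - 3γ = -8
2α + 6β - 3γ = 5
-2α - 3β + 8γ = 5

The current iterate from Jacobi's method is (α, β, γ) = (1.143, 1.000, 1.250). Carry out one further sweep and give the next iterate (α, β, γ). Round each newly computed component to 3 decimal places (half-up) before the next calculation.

One sweep:
  α = (-8 - (3)·1.000 - (-3)·1.250) / (-7) = 1.036
  β = (5 - (2)·1.143 - (-3)·1.250) / (6) = 1.077
  γ = (5 - (-2)·1.143 - (-3)·1.000) / (8) = 1.286

(1.036, 1.077, 1.286)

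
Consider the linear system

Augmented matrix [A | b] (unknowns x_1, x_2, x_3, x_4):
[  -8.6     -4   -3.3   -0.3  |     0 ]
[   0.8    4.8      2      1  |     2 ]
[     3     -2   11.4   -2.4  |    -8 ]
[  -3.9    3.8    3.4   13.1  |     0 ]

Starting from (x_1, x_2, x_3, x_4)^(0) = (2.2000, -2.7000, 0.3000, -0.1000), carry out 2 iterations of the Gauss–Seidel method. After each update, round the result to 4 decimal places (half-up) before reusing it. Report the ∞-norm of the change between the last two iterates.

Iteration 1:
  x_1 = (0 - (-4)·-2.7000 - (-3.3)·0.3000 - (-0.3)·-0.1000) / (-8.6) = 1.1442
  x_2 = (2 - (0.8)·1.1442 - (2)·0.3000 - (1)·-0.1000) / (4.8) = 0.1218
  x_3 = (-8 - (3)·1.1442 - (-2)·0.1218 - (-2.4)·-0.1000) / (11.4) = -1.0025
  x_4 = (0 - (-3.9)·1.1442 - (3.8)·0.1218 - (3.4)·-1.0025) / (13.1) = 0.5655
Iteration 2:
  x_1 = (0 - (-4)·0.1218 - (-3.3)·-1.0025 - (-0.3)·0.5655) / (-8.6) = 0.3083
  x_2 = (2 - (0.8)·0.3083 - (2)·-1.0025 - (1)·0.5655) / (4.8) = 0.6652
  x_3 = (-8 - (3)·0.3083 - (-2)·0.6652 - (-2.4)·0.5655) / (11.4) = -0.5471
  x_4 = (0 - (-3.9)·0.3083 - (3.8)·0.6652 - (3.4)·-0.5471) / (13.1) = 0.0408
Change: (-0.8359, 0.5434, 0.4554, -0.5247) → max |·| = 0.8359

0.8359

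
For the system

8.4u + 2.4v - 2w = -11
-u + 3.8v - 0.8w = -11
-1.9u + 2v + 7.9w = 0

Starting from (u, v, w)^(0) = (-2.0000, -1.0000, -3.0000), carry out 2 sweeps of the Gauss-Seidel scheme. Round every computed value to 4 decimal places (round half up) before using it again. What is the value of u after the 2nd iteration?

-0.0307

Iteration 1:
  u = (-11 - (2.4)·-1.0000 - (-2)·-3.0000) / (8.4) = -1.7381
  v = (-11 - (-1)·-1.7381 - (-0.8)·-3.0000) / (3.8) = -3.9837
  w = (0 - (-1.9)·-1.7381 - (2)·-3.9837) / (7.9) = 0.5905
Iteration 2:
  u = (-11 - (2.4)·-3.9837 - (-2)·0.5905) / (8.4) = -0.0307
  v = (-11 - (-1)·-0.0307 - (-0.8)·0.5905) / (3.8) = -2.7785
  w = (0 - (-1.9)·-0.0307 - (2)·-2.7785) / (7.9) = 0.6960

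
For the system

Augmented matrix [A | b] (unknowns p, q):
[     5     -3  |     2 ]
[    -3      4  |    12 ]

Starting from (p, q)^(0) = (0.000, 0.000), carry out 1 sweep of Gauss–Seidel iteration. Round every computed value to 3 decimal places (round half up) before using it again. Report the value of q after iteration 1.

3.300

Iteration 1:
  p = (2 - (-3)·0.000) / (5) = 0.400
  q = (12 - (-3)·0.400) / (4) = 3.300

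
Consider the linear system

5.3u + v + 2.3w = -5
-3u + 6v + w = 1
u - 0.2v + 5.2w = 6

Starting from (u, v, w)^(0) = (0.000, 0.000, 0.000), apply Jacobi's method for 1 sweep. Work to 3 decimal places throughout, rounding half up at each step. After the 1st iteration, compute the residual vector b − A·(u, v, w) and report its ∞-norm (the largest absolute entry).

3.985

Iteration 1:
  u = (-5 - (1)·0.000 - (2.3)·0.000) / (5.3) = -0.943
  v = (1 - (-3)·0.000 - (1)·0.000) / (6) = 0.167
  w = (6 - (1)·0.000 - (-0.2)·0.000) / (5.2) = 1.154
Residual b − A·x = (-2.823, -3.985, 0.976); ∞-norm = 3.985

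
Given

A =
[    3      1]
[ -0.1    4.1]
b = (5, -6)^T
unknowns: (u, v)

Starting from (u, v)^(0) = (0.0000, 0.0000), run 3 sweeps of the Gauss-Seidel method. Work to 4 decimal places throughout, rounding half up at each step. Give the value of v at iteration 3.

-1.4113

Iteration 1:
  u = (5 - (1)·0.0000) / (3) = 1.6667
  v = (-6 - (-0.1)·1.6667) / (4.1) = -1.4228
Iteration 2:
  u = (5 - (1)·-1.4228) / (3) = 2.1409
  v = (-6 - (-0.1)·2.1409) / (4.1) = -1.4112
Iteration 3:
  u = (5 - (1)·-1.4112) / (3) = 2.1371
  v = (-6 - (-0.1)·2.1371) / (4.1) = -1.4113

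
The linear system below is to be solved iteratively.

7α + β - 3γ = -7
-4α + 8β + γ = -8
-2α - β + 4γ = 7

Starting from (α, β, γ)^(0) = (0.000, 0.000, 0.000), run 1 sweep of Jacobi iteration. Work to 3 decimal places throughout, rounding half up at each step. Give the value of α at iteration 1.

-1.000

Iteration 1:
  α = (-7 - (1)·0.000 - (-3)·0.000) / (7) = -1.000
  β = (-8 - (-4)·0.000 - (1)·0.000) / (8) = -1.000
  γ = (7 - (-2)·0.000 - (-1)·0.000) / (4) = 1.750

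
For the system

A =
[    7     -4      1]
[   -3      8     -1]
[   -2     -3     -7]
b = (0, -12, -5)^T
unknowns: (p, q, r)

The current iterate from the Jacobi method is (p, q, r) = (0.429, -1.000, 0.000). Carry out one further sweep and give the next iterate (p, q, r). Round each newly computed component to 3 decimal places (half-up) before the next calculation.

One sweep:
  p = (0 - (-4)·-1.000 - (1)·0.000) / (7) = -0.571
  q = (-12 - (-3)·0.429 - (-1)·0.000) / (8) = -1.339
  r = (-5 - (-2)·0.429 - (-3)·-1.000) / (-7) = 1.020

(-0.571, -1.339, 1.020)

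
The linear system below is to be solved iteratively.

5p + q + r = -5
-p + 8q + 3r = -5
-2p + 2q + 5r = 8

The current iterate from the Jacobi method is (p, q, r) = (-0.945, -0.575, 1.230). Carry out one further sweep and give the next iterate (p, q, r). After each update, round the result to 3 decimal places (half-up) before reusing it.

(-1.131, -1.204, 1.452)

One sweep:
  p = (-5 - (1)·-0.575 - (1)·1.230) / (5) = -1.131
  q = (-5 - (-1)·-0.945 - (3)·1.230) / (8) = -1.204
  r = (8 - (-2)·-0.945 - (2)·-0.575) / (5) = 1.452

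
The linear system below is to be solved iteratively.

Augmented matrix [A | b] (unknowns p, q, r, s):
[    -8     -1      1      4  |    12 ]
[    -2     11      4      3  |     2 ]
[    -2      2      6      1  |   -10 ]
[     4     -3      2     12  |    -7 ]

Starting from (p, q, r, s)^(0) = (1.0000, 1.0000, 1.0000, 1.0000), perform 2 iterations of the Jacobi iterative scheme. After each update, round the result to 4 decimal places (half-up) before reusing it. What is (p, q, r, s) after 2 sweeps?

Iteration 1:
  p = (12 - (-1)·1.0000 - (1)·1.0000 - (4)·1.0000) / (-8) = -1.0000
  q = (2 - (-2)·1.0000 - (4)·1.0000 - (3)·1.0000) / (11) = -0.2727
  r = (-10 - (-2)·1.0000 - (2)·1.0000 - (1)·1.0000) / (6) = -1.8333
  s = (-7 - (4)·1.0000 - (-3)·1.0000 - (2)·1.0000) / (12) = -0.8333
Iteration 2:
  p = (12 - (-1)·-0.2727 - (1)·-1.8333 - (4)·-0.8333) / (-8) = -2.1117
  q = (2 - (-2)·-1.0000 - (4)·-1.8333 - (3)·-0.8333) / (11) = 0.8939
  r = (-10 - (-2)·-1.0000 - (2)·-0.2727 - (1)·-0.8333) / (6) = -1.7702
  s = (-7 - (4)·-1.0000 - (-3)·-0.2727 - (2)·-1.8333) / (12) = -0.0126

(-2.1117, 0.8939, -1.7702, -0.0126)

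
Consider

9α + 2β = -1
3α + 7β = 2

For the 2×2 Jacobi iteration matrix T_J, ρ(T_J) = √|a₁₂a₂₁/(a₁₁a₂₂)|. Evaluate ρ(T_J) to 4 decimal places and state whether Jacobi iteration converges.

a₁₂a₂₁/(a₁₁a₂₂) = (2)·(3) / ((9)·(7)) = 0.095238
ρ = √|0.095238| = √0.095238 = 0.3086
ρ < 1, so Jacobi converges

0.3086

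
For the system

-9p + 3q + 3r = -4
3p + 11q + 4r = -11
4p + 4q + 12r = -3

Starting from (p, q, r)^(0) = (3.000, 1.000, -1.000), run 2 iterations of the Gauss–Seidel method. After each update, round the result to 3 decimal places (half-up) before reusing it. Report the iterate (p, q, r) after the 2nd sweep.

Iteration 1:
  p = (-4 - (3)·1.000 - (3)·-1.000) / (-9) = 0.444
  q = (-11 - (3)·0.444 - (4)·-1.000) / (11) = -0.757
  r = (-3 - (4)·0.444 - (4)·-0.757) / (12) = -0.146
Iteration 2:
  p = (-4 - (3)·-0.757 - (3)·-0.146) / (-9) = 0.143
  q = (-11 - (3)·0.143 - (4)·-0.146) / (11) = -0.986
  r = (-3 - (4)·0.143 - (4)·-0.986) / (12) = 0.031

(0.143, -0.986, 0.031)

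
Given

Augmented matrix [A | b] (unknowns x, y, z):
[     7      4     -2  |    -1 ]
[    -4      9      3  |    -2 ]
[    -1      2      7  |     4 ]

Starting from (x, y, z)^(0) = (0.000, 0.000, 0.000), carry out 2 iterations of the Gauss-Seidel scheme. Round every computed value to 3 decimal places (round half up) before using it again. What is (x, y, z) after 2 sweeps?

Iteration 1:
  x = (-1 - (4)·0.000 - (-2)·0.000) / (7) = -0.143
  y = (-2 - (-4)·-0.143 - (3)·0.000) / (9) = -0.286
  z = (4 - (-1)·-0.143 - (2)·-0.286) / (7) = 0.633
Iteration 2:
  x = (-1 - (4)·-0.286 - (-2)·0.633) / (7) = 0.201
  y = (-2 - (-4)·0.201 - (3)·0.633) / (9) = -0.344
  z = (4 - (-1)·0.201 - (2)·-0.344) / (7) = 0.698

(0.201, -0.344, 0.698)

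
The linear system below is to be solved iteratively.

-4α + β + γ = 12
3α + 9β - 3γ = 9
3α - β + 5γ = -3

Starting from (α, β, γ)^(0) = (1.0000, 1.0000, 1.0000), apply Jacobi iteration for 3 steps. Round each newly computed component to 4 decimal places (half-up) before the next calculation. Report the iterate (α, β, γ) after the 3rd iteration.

(-2.3500, 2.3667, 1.5000)

Iteration 1:
  α = (12 - (1)·1.0000 - (1)·1.0000) / (-4) = -2.5000
  β = (9 - (3)·1.0000 - (-3)·1.0000) / (9) = 1.0000
  γ = (-3 - (3)·1.0000 - (-1)·1.0000) / (5) = -1.0000
Iteration 2:
  α = (12 - (1)·1.0000 - (1)·-1.0000) / (-4) = -3.0000
  β = (9 - (3)·-2.5000 - (-3)·-1.0000) / (9) = 1.5000
  γ = (-3 - (3)·-2.5000 - (-1)·1.0000) / (5) = 1.1000
Iteration 3:
  α = (12 - (1)·1.5000 - (1)·1.1000) / (-4) = -2.3500
  β = (9 - (3)·-3.0000 - (-3)·1.1000) / (9) = 2.3667
  γ = (-3 - (3)·-3.0000 - (-1)·1.5000) / (5) = 1.5000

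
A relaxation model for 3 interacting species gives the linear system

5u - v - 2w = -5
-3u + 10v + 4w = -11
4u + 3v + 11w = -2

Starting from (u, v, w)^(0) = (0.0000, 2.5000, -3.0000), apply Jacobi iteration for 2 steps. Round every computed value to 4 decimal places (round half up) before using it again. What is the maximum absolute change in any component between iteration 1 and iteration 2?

Iteration 1:
  u = (-5 - (-1)·2.5000 - (-2)·-3.0000) / (5) = -1.7000
  v = (-11 - (-3)·0.0000 - (4)·-3.0000) / (10) = 0.1000
  w = (-2 - (4)·0.0000 - (3)·2.5000) / (11) = -0.8636
Iteration 2:
  u = (-5 - (-1)·0.1000 - (-2)·-0.8636) / (5) = -1.3254
  v = (-11 - (-3)·-1.7000 - (4)·-0.8636) / (10) = -1.2646
  w = (-2 - (4)·-1.7000 - (3)·0.1000) / (11) = 0.4091
Change: (0.3746, -1.3646, 1.2727) → max |·| = 1.3646

1.3646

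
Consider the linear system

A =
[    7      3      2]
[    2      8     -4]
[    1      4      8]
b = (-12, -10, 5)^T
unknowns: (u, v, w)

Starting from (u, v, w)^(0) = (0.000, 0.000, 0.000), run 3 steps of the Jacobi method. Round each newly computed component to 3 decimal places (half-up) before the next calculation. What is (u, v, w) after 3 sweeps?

Iteration 1:
  u = (-12 - (3)·0.000 - (2)·0.000) / (7) = -1.714
  v = (-10 - (2)·0.000 - (-4)·0.000) / (8) = -1.250
  w = (5 - (1)·0.000 - (4)·0.000) / (8) = 0.625
Iteration 2:
  u = (-12 - (3)·-1.250 - (2)·0.625) / (7) = -1.357
  v = (-10 - (2)·-1.714 - (-4)·0.625) / (8) = -0.509
  w = (5 - (1)·-1.714 - (4)·-1.250) / (8) = 1.464
Iteration 3:
  u = (-12 - (3)·-0.509 - (2)·1.464) / (7) = -1.914
  v = (-10 - (2)·-1.357 - (-4)·1.464) / (8) = -0.179
  w = (5 - (1)·-1.357 - (4)·-0.509) / (8) = 1.049

(-1.914, -0.179, 1.049)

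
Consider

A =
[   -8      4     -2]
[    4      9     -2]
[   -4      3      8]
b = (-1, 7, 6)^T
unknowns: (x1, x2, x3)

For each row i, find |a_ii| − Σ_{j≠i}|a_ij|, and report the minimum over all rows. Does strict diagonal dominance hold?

1

row 1: |-8| − (4+2) = 2
row 2: |9| − (4+2) = 3
row 3: |8| − (4+3) = 1
minimum over rows = 1 → strictly diagonally dominant (convergence guaranteed)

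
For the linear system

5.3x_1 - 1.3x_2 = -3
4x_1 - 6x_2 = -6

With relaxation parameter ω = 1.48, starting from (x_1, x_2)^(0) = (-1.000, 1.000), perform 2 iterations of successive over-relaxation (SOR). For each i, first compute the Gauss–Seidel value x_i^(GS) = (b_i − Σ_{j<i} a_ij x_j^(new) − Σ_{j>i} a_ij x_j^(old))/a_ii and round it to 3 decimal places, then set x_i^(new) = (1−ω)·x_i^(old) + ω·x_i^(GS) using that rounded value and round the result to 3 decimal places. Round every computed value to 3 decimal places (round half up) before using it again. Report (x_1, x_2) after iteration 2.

Iteration 1:
  x_1: GS value = (-3 - (-1.3)·1.000) / (5.3) = -0.321;  x_1 ← (1−ω)·-1.000 + ω·-0.321 = 0.005
  x_2: GS value = (-6 - (4)·0.005) / (-6) = 1.003;  x_2 ← (1−ω)·1.000 + ω·1.003 = 1.004
Iteration 2:
  x_1: GS value = (-3 - (-1.3)·1.004) / (5.3) = -0.320;  x_1 ← (1−ω)·0.005 + ω·-0.320 = -0.476
  x_2: GS value = (-6 - (4)·-0.476) / (-6) = 0.683;  x_2 ← (1−ω)·1.004 + ω·0.683 = 0.529

(-0.476, 0.529)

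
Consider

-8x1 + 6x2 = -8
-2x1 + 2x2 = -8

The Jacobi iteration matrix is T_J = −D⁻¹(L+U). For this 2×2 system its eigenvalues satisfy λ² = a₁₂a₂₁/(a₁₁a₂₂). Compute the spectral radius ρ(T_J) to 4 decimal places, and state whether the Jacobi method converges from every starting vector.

a₁₂a₂₁/(a₁₁a₂₂) = (6)·(-2) / ((-8)·(2)) = 0.750000
ρ = √|0.750000| = √0.750000 = 0.8660
ρ < 1, so Jacobi converges

0.8660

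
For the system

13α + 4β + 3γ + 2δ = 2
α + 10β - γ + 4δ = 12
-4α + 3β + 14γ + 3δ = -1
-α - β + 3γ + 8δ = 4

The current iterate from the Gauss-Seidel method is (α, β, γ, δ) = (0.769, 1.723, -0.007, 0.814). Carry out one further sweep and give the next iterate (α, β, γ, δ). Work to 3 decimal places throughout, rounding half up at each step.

One sweep:
  α = (2 - (4)·1.723 - (3)·-0.007 - (2)·0.814) / (13) = -0.500
  β = (12 - (1)·-0.500 - (-1)·-0.007 - (4)·0.814) / (10) = 0.924
  γ = (-1 - (-4)·-0.500 - (3)·0.924 - (3)·0.814) / (14) = -0.587
  δ = (4 - (-1)·-0.500 - (-1)·0.924 - (3)·-0.587) / (8) = 0.773

(-0.500, 0.924, -0.587, 0.773)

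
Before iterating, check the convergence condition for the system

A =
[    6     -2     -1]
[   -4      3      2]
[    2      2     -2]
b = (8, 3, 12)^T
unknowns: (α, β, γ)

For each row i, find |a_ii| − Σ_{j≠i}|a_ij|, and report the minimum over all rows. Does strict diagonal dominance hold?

row 1: |6| − (2+1) = 3
row 2: |3| − (4+2) = -3
row 3: |-2| − (2+2) = -2
minimum over rows = -3 → not strictly diagonally dominant

-3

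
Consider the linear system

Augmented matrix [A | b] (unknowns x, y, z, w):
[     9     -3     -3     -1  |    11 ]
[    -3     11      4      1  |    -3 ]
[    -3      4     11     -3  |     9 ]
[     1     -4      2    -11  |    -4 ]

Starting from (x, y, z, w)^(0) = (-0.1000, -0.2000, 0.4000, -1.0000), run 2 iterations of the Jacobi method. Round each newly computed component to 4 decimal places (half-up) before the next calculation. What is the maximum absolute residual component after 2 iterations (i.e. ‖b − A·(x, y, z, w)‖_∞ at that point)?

Iteration 1:
  x = (11 - (-3)·-0.2000 - (-3)·0.4000 - (-1)·-1.0000) / (9) = 1.1778
  y = (-3 - (-3)·-0.1000 - (4)·0.4000 - (1)·-1.0000) / (11) = -0.3545
  z = (9 - (-3)·-0.1000 - (4)·-0.2000 - (-3)·-1.0000) / (11) = 0.5909
  w = (-4 - (1)·-0.1000 - (-4)·-0.2000 - (2)·0.4000) / (-11) = 0.5000
Iteration 2:
  x = (11 - (-3)·-0.3545 - (-3)·0.5909 - (-1)·0.5000) / (9) = 1.3566
  y = (-3 - (-3)·1.1778 - (4)·0.5909 - (1)·0.5000) / (11) = -0.2118
  z = (9 - (-3)·1.1778 - (4)·-0.3545 - (-3)·0.5000) / (11) = 1.4047
  w = (-4 - (1)·1.1778 - (-4)·-0.3545 - (2)·0.5909) / (-11) = 0.7071
Residual b − A·x = (3.0764, -2.9263, 0.5866, -1.2351); ∞-norm = 3.0764

3.0764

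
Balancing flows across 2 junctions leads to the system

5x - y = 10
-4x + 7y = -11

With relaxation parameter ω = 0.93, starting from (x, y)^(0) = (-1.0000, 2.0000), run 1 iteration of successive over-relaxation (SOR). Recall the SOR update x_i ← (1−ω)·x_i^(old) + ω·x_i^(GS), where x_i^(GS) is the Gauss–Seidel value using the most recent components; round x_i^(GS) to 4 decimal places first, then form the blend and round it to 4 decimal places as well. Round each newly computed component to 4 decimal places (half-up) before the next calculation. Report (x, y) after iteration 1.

Iteration 1:
  x: GS value = (10 - (-1)·2.0000) / (5) = 2.4000;  x ← (1−ω)·-1.0000 + ω·2.4000 = 2.1620
  y: GS value = (-11 - (-4)·2.1620) / (7) = -0.3360;  y ← (1−ω)·2.0000 + ω·-0.3360 = -0.1725

(2.1620, -0.1725)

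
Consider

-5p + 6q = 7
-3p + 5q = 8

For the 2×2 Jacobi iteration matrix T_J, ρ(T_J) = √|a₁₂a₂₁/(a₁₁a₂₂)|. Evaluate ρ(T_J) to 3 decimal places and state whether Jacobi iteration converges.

0.849

a₁₂a₂₁/(a₁₁a₂₂) = (6)·(-3) / ((-5)·(5)) = 0.720000
ρ = √|0.720000| = √0.720000 = 0.849
ρ < 1, so Jacobi converges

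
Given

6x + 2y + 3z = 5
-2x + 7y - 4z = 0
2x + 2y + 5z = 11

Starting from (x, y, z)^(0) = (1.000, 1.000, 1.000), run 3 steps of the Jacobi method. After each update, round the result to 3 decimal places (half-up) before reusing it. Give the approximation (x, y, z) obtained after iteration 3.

(-0.362, 1.018, 1.941)

Iteration 1:
  x = (5 - (2)·1.000 - (3)·1.000) / (6) = 0.000
  y = (0 - (-2)·1.000 - (-4)·1.000) / (7) = 0.857
  z = (11 - (2)·1.000 - (2)·1.000) / (5) = 1.400
Iteration 2:
  x = (5 - (2)·0.857 - (3)·1.400) / (6) = -0.152
  y = (0 - (-2)·0.000 - (-4)·1.400) / (7) = 0.800
  z = (11 - (2)·0.000 - (2)·0.857) / (5) = 1.857
Iteration 3:
  x = (5 - (2)·0.800 - (3)·1.857) / (6) = -0.362
  y = (0 - (-2)·-0.152 - (-4)·1.857) / (7) = 1.018
  z = (11 - (2)·-0.152 - (2)·0.800) / (5) = 1.941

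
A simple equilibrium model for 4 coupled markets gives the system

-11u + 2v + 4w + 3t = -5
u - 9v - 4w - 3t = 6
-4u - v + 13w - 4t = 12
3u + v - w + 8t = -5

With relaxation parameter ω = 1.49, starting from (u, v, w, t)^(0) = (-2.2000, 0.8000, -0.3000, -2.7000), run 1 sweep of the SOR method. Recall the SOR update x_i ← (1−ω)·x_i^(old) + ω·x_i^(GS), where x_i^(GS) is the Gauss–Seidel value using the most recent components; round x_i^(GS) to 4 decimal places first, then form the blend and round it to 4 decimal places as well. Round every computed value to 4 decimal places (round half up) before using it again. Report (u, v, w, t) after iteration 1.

(0.7122, 0.2722, 0.6423, 0.0628)

Iteration 1:
  u: GS value = (-5 - (2)·0.8000 - (4)·-0.3000 - (3)·-2.7000) / (-11) = -0.2455;  u ← (1−ω)·-2.2000 + ω·-0.2455 = 0.7122
  v: GS value = (6 - (1)·0.7122 - (-4)·-0.3000 - (-3)·-2.7000) / (-9) = 0.4458;  v ← (1−ω)·0.8000 + ω·0.4458 = 0.2722
  w: GS value = (12 - (-4)·0.7122 - (-1)·0.2722 - (-4)·-2.7000) / (13) = 0.3324;  w ← (1−ω)·-0.3000 + ω·0.3324 = 0.6423
  t: GS value = (-5 - (3)·0.7122 - (1)·0.2722 - (-1)·0.6423) / (8) = -0.8458;  t ← (1−ω)·-2.7000 + ω·-0.8458 = 0.0628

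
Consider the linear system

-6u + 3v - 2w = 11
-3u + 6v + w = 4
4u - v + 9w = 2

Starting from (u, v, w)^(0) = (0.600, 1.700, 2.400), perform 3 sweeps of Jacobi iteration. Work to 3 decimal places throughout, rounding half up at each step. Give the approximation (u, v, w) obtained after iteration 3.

(-2.317, -0.312, 0.905)

Iteration 1:
  u = (11 - (3)·1.700 - (-2)·2.400) / (-6) = -1.783
  v = (4 - (-3)·0.600 - (1)·2.400) / (6) = 0.567
  w = (2 - (4)·0.600 - (-1)·1.700) / (9) = 0.144
Iteration 2:
  u = (11 - (3)·0.567 - (-2)·0.144) / (-6) = -1.598
  v = (4 - (-3)·-1.783 - (1)·0.144) / (6) = -0.249
  w = (2 - (4)·-1.783 - (-1)·0.567) / (9) = 1.078
Iteration 3:
  u = (11 - (3)·-0.249 - (-2)·1.078) / (-6) = -2.317
  v = (4 - (-3)·-1.598 - (1)·1.078) / (6) = -0.312
  w = (2 - (4)·-1.598 - (-1)·-0.249) / (9) = 0.905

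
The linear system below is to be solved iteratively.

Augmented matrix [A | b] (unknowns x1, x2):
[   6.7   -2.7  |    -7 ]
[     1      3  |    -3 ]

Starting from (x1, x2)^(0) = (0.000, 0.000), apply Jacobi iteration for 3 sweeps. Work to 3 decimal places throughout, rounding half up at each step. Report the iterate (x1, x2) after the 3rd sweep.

(-1.308, -0.517)

Iteration 1:
  x1 = (-7 - (-2.7)·0.000) / (6.7) = -1.045
  x2 = (-3 - (1)·0.000) / (3) = -1.000
Iteration 2:
  x1 = (-7 - (-2.7)·-1.000) / (6.7) = -1.448
  x2 = (-3 - (1)·-1.045) / (3) = -0.652
Iteration 3:
  x1 = (-7 - (-2.7)·-0.652) / (6.7) = -1.308
  x2 = (-3 - (1)·-1.448) / (3) = -0.517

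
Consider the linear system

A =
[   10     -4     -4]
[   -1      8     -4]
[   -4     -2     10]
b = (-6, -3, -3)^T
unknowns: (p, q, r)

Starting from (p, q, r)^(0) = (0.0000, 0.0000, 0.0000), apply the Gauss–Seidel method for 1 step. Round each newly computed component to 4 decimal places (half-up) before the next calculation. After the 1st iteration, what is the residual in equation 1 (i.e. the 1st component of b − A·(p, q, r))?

-4.3200

Iteration 1:
  p = (-6 - (-4)·0.0000 - (-4)·0.0000) / (10) = -0.6000
  q = (-3 - (-1)·-0.6000 - (-4)·0.0000) / (8) = -0.4500
  r = (-3 - (-4)·-0.6000 - (-2)·-0.4500) / (10) = -0.6300
Residual b − A·x = (-4.3200, -2.5200, 0.0000)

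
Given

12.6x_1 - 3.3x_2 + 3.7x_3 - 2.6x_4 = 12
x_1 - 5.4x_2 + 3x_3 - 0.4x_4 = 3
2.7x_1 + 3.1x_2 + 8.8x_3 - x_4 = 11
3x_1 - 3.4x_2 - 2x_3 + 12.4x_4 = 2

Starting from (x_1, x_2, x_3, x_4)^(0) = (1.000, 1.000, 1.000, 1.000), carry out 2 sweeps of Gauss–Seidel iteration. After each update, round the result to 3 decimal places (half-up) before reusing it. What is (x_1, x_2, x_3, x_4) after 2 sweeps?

(0.720, 0.111, 0.999, 0.179)

Iteration 1:
  x_1 = (12 - (-3.3)·1.000 - (3.7)·1.000 - (-2.6)·1.000) / (12.6) = 1.127
  x_2 = (3 - (1)·1.127 - (3)·1.000 - (-0.4)·1.000) / (-5.4) = 0.135
  x_3 = (11 - (2.7)·1.127 - (3.1)·0.135 - (-1)·1.000) / (8.8) = 0.970
  x_4 = (2 - (3)·1.127 - (-3.4)·0.135 - (-2)·0.970) / (12.4) = 0.082
Iteration 2:
  x_1 = (12 - (-3.3)·0.135 - (3.7)·0.970 - (-2.6)·0.082) / (12.6) = 0.720
  x_2 = (3 - (1)·0.720 - (3)·0.970 - (-0.4)·0.082) / (-5.4) = 0.111
  x_3 = (11 - (2.7)·0.720 - (3.1)·0.111 - (-1)·0.082) / (8.8) = 0.999
  x_4 = (2 - (3)·0.720 - (-3.4)·0.111 - (-2)·0.999) / (12.4) = 0.179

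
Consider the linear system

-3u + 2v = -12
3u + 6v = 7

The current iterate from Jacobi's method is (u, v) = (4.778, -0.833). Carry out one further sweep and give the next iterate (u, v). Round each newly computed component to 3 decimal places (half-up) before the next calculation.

One sweep:
  u = (-12 - (2)·-0.833) / (-3) = 3.445
  v = (7 - (3)·4.778) / (6) = -1.222

(3.445, -1.222)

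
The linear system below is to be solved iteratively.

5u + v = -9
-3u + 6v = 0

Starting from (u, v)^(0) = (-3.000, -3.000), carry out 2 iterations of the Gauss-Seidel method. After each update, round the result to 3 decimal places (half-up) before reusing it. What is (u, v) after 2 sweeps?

(-1.680, -0.840)

Iteration 1:
  u = (-9 - (1)·-3.000) / (5) = -1.200
  v = (0 - (-3)·-1.200) / (6) = -0.600
Iteration 2:
  u = (-9 - (1)·-0.600) / (5) = -1.680
  v = (0 - (-3)·-1.680) / (6) = -0.840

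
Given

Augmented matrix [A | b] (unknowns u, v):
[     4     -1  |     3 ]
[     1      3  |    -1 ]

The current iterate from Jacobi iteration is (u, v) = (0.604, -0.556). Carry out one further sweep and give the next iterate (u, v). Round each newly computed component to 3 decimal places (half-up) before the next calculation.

One sweep:
  u = (3 - (-1)·-0.556) / (4) = 0.611
  v = (-1 - (1)·0.604) / (3) = -0.535

(0.611, -0.535)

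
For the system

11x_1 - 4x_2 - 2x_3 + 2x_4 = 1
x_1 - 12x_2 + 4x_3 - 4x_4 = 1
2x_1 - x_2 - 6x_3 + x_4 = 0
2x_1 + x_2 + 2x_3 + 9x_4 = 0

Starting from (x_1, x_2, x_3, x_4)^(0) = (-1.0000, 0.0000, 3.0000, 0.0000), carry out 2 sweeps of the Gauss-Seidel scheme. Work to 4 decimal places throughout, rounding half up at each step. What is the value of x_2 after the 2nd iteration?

Iteration 1:
  x_1 = (1 - (-4)·0.0000 - (-2)·3.0000 - (2)·0.0000) / (11) = 0.6364
  x_2 = (1 - (1)·0.6364 - (4)·3.0000 - (-4)·0.0000) / (-12) = 0.9697
  x_3 = (0 - (2)·0.6364 - (-1)·0.9697 - (1)·0.0000) / (-6) = 0.0505
  x_4 = (0 - (2)·0.6364 - (1)·0.9697 - (2)·0.0505) / (9) = -0.2604
Iteration 2:
  x_1 = (1 - (-4)·0.9697 - (-2)·0.0505 - (2)·-0.2604) / (11) = 0.5001
  x_2 = (1 - (1)·0.5001 - (4)·0.0505 - (-4)·-0.2604) / (-12) = 0.0620
  x_3 = (0 - (2)·0.5001 - (-1)·0.0620 - (1)·-0.2604) / (-6) = 0.1130
  x_4 = (0 - (2)·0.5001 - (1)·0.0620 - (2)·0.1130) / (9) = -0.1431

0.0620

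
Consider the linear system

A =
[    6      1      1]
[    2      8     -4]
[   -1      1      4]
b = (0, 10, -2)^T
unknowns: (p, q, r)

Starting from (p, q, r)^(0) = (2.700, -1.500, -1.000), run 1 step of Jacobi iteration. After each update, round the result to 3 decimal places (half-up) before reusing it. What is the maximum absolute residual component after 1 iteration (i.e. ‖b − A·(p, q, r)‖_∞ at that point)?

Iteration 1:
  p = (0 - (1)·-1.500 - (1)·-1.000) / (6) = 0.417
  q = (10 - (2)·2.700 - (-4)·-1.000) / (8) = 0.075
  r = (-2 - (-1)·2.700 - (1)·-1.500) / (4) = 0.550
Residual b − A·x = (-3.127, 10.766, -3.858); ∞-norm = 10.766

10.766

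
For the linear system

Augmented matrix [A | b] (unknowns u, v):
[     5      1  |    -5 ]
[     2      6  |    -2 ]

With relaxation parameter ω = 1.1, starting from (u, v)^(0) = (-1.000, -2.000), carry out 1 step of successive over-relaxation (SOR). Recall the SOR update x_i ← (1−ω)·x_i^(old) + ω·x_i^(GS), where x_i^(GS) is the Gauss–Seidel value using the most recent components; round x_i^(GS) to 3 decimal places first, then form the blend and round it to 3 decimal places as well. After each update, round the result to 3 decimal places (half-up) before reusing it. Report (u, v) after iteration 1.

Iteration 1:
  u: GS value = (-5 - (1)·-2.000) / (5) = -0.600;  u ← (1−ω)·-1.000 + ω·-0.600 = -0.560
  v: GS value = (-2 - (2)·-0.560) / (6) = -0.147;  v ← (1−ω)·-2.000 + ω·-0.147 = 0.038

(-0.560, 0.038)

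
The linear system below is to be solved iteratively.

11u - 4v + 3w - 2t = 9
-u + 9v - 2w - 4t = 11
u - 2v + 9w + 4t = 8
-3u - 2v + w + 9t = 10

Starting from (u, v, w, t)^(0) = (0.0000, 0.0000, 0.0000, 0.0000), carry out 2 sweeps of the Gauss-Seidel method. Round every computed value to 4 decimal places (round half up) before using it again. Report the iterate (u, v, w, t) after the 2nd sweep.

Iteration 1:
  u = (9 - (-4)·0.0000 - (3)·0.0000 - (-2)·0.0000) / (11) = 0.8182
  v = (11 - (-1)·0.8182 - (-2)·0.0000 - (-4)·0.0000) / (9) = 1.3131
  w = (8 - (1)·0.8182 - (-2)·1.3131 - (4)·0.0000) / (9) = 1.0898
  t = (10 - (-3)·0.8182 - (-2)·1.3131 - (1)·1.0898) / (9) = 1.5546
Iteration 2:
  u = (9 - (-4)·1.3131 - (3)·1.0898 - (-2)·1.5546) / (11) = 1.2811
  v = (11 - (-1)·1.2811 - (-2)·1.0898 - (-4)·1.5546) / (9) = 2.2977
  w = (8 - (1)·1.2811 - (-2)·2.2977 - (4)·1.5546) / (9) = 0.5662
  t = (10 - (-3)·1.2811 - (-2)·2.2977 - (1)·0.5662) / (9) = 1.9858

(1.2811, 2.2977, 0.5662, 1.9858)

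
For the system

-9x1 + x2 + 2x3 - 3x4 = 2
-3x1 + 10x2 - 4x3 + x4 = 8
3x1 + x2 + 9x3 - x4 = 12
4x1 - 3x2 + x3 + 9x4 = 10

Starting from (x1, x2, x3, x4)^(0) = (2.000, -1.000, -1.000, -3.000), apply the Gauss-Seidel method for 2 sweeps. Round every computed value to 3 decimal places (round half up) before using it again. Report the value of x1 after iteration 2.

-0.330

Iteration 1:
  x1 = (2 - (1)·-1.000 - (2)·-1.000 - (-3)·-3.000) / (-9) = 0.444
  x2 = (8 - (-3)·0.444 - (-4)·-1.000 - (1)·-3.000) / (10) = 0.833
  x3 = (12 - (3)·0.444 - (1)·0.833 - (-1)·-3.000) / (9) = 0.759
  x4 = (10 - (4)·0.444 - (-3)·0.833 - (1)·0.759) / (9) = 1.107
Iteration 2:
  x1 = (2 - (1)·0.833 - (2)·0.759 - (-3)·1.107) / (-9) = -0.330
  x2 = (8 - (-3)·-0.330 - (-4)·0.759 - (1)·1.107) / (10) = 0.894
  x3 = (12 - (3)·-0.330 - (1)·0.894 - (-1)·1.107) / (9) = 1.467
  x4 = (10 - (4)·-0.330 - (-3)·0.894 - (1)·1.467) / (9) = 1.393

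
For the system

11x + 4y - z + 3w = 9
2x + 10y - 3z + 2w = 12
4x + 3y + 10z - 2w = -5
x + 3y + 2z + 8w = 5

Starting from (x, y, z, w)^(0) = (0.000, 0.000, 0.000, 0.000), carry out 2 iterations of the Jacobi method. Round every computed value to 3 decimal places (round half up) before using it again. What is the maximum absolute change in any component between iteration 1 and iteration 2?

Iteration 1:
  x = (9 - (4)·0.000 - (-1)·0.000 - (3)·0.000) / (11) = 0.818
  y = (12 - (2)·0.000 - (-3)·0.000 - (2)·0.000) / (10) = 1.200
  z = (-5 - (4)·0.000 - (3)·0.000 - (-2)·0.000) / (10) = -0.500
  w = (5 - (1)·0.000 - (3)·0.000 - (2)·0.000) / (8) = 0.625
Iteration 2:
  x = (9 - (4)·1.200 - (-1)·-0.500 - (3)·0.625) / (11) = 0.166
  y = (12 - (2)·0.818 - (-3)·-0.500 - (2)·0.625) / (10) = 0.761
  z = (-5 - (4)·0.818 - (3)·1.200 - (-2)·0.625) / (10) = -1.062
  w = (5 - (1)·0.818 - (3)·1.200 - (2)·-0.500) / (8) = 0.198
Change: (-0.652, -0.439, -0.562, -0.427) → max |·| = 0.652

0.652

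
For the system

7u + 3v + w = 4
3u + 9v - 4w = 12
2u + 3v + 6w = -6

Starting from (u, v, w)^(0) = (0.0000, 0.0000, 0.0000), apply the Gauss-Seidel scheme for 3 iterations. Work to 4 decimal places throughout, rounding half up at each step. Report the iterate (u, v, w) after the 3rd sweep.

(0.5733, 0.5508, -1.4665)

Iteration 1:
  u = (4 - (3)·0.0000 - (1)·0.0000) / (7) = 0.5714
  v = (12 - (3)·0.5714 - (-4)·0.0000) / (9) = 1.1429
  w = (-6 - (2)·0.5714 - (3)·1.1429) / (6) = -1.7619
Iteration 2:
  u = (4 - (3)·1.1429 - (1)·-1.7619) / (7) = 0.3333
  v = (12 - (3)·0.3333 - (-4)·-1.7619) / (9) = 0.4392
  w = (-6 - (2)·0.3333 - (3)·0.4392) / (6) = -1.3307
Iteration 3:
  u = (4 - (3)·0.4392 - (1)·-1.3307) / (7) = 0.5733
  v = (12 - (3)·0.5733 - (-4)·-1.3307) / (9) = 0.5508
  w = (-6 - (2)·0.5733 - (3)·0.5508) / (6) = -1.4665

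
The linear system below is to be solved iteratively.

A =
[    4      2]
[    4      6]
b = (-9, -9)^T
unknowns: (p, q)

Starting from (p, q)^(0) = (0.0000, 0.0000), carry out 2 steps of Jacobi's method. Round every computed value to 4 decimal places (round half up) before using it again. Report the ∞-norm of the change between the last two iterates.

Iteration 1:
  p = (-9 - (2)·0.0000) / (4) = -2.2500
  q = (-9 - (4)·0.0000) / (6) = -1.5000
Iteration 2:
  p = (-9 - (2)·-1.5000) / (4) = -1.5000
  q = (-9 - (4)·-2.2500) / (6) = 0.0000
Change: (0.7500, 1.5000) → max |·| = 1.5000

1.5000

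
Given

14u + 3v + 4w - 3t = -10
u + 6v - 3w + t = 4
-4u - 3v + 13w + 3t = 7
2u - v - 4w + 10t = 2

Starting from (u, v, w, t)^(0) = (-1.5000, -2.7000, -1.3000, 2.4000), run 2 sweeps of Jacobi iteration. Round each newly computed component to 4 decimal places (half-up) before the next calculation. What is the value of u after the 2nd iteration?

Iteration 1:
  u = (-10 - (3)·-2.7000 - (4)·-1.3000 - (-3)·2.4000) / (14) = 0.7500
  v = (4 - (1)·-1.5000 - (-3)·-1.3000 - (1)·2.4000) / (6) = -0.1333
  w = (7 - (-4)·-1.5000 - (-3)·-2.7000 - (3)·2.4000) / (13) = -1.1000
  t = (2 - (2)·-1.5000 - (-1)·-2.7000 - (-4)·-1.3000) / (10) = -0.2900
Iteration 2:
  u = (-10 - (3)·-0.1333 - (4)·-1.1000 - (-3)·-0.2900) / (14) = -0.4336
  v = (4 - (1)·0.7500 - (-3)·-1.1000 - (1)·-0.2900) / (6) = 0.0400
  w = (7 - (-4)·0.7500 - (-3)·-0.1333 - (3)·-0.2900) / (13) = 0.8054
  t = (2 - (2)·0.7500 - (-1)·-0.1333 - (-4)·-1.1000) / (10) = -0.4033

-0.4336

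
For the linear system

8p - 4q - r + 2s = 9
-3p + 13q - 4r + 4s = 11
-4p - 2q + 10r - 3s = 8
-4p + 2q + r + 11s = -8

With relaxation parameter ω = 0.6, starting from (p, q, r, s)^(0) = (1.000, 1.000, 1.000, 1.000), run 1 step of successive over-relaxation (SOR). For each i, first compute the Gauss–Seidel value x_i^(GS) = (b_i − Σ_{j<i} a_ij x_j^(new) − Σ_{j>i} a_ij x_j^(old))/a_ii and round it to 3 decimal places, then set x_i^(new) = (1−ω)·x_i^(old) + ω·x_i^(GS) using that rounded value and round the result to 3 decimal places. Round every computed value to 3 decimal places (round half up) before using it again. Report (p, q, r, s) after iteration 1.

Iteration 1:
  p: GS value = (9 - (-4)·1.000 - (-1)·1.000 - (2)·1.000) / (8) = 1.500;  p ← (1−ω)·1.000 + ω·1.500 = 1.300
  q: GS value = (11 - (-3)·1.300 - (-4)·1.000 - (4)·1.000) / (13) = 1.146;  q ← (1−ω)·1.000 + ω·1.146 = 1.088
  r: GS value = (8 - (-4)·1.300 - (-2)·1.088 - (-3)·1.000) / (10) = 1.838;  r ← (1−ω)·1.000 + ω·1.838 = 1.503
  s: GS value = (-8 - (-4)·1.300 - (2)·1.088 - (1)·1.503) / (11) = -0.589;  s ← (1−ω)·1.000 + ω·-0.589 = 0.047

(1.300, 1.088, 1.503, 0.047)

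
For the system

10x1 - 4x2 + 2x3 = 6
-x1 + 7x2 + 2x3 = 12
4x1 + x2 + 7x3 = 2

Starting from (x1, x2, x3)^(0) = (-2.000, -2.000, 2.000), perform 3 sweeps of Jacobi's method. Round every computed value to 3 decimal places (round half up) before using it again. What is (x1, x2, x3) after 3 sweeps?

Iteration 1:
  x1 = (6 - (-4)·-2.000 - (2)·2.000) / (10) = -0.600
  x2 = (12 - (-1)·-2.000 - (2)·2.000) / (7) = 0.857
  x3 = (2 - (4)·-2.000 - (1)·-2.000) / (7) = 1.714
Iteration 2:
  x1 = (6 - (-4)·0.857 - (2)·1.714) / (10) = 0.600
  x2 = (12 - (-1)·-0.600 - (2)·1.714) / (7) = 1.139
  x3 = (2 - (4)·-0.600 - (1)·0.857) / (7) = 0.506
Iteration 3:
  x1 = (6 - (-4)·1.139 - (2)·0.506) / (10) = 0.954
  x2 = (12 - (-1)·0.600 - (2)·0.506) / (7) = 1.655
  x3 = (2 - (4)·0.600 - (1)·1.139) / (7) = -0.220

(0.954, 1.655, -0.220)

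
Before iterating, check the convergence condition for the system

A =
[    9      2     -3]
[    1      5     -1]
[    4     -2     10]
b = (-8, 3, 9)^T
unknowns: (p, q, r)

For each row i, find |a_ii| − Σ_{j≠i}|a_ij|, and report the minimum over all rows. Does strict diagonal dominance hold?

3

row 1: |9| − (2+3) = 4
row 2: |5| − (1+1) = 3
row 3: |10| − (4+2) = 4
minimum over rows = 3 → strictly diagonally dominant (convergence guaranteed)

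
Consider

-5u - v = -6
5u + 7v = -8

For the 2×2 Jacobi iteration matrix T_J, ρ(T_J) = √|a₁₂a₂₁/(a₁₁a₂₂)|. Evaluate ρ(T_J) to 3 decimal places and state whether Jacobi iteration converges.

0.378

a₁₂a₂₁/(a₁₁a₂₂) = (-1)·(5) / ((-5)·(7)) = 0.142857
ρ = √|0.142857| = √0.142857 = 0.378
ρ < 1, so Jacobi converges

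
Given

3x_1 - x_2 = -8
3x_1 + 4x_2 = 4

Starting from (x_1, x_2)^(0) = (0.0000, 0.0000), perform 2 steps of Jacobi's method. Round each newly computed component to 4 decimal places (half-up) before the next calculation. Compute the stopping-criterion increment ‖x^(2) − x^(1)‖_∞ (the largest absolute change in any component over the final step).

Iteration 1:
  x_1 = (-8 - (-1)·0.0000) / (3) = -2.6667
  x_2 = (4 - (3)·0.0000) / (4) = 1.0000
Iteration 2:
  x_1 = (-8 - (-1)·1.0000) / (3) = -2.3333
  x_2 = (4 - (3)·-2.6667) / (4) = 3.0000
Change: (0.3334, 2.0000) → max |·| = 2.0000

2.0000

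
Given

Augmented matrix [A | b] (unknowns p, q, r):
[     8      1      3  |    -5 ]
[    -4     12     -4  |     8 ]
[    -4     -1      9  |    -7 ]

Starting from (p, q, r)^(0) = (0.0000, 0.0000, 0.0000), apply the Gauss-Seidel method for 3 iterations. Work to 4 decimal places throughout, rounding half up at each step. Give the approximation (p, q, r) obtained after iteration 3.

Iteration 1:
  p = (-5 - (1)·0.0000 - (3)·0.0000) / (8) = -0.6250
  q = (8 - (-4)·-0.6250 - (-4)·0.0000) / (12) = 0.4583
  r = (-7 - (-4)·-0.6250 - (-1)·0.4583) / (9) = -1.0046
Iteration 2:
  p = (-5 - (1)·0.4583 - (3)·-1.0046) / (8) = -0.3056
  q = (8 - (-4)·-0.3056 - (-4)·-1.0046) / (12) = 0.2299
  r = (-7 - (-4)·-0.3056 - (-1)·0.2299) / (9) = -0.8881
Iteration 3:
  p = (-5 - (1)·0.2299 - (3)·-0.8881) / (8) = -0.3207
  q = (8 - (-4)·-0.3207 - (-4)·-0.8881) / (12) = 0.2637
  r = (-7 - (-4)·-0.3207 - (-1)·0.2637) / (9) = -0.8910

(-0.3207, 0.2637, -0.8910)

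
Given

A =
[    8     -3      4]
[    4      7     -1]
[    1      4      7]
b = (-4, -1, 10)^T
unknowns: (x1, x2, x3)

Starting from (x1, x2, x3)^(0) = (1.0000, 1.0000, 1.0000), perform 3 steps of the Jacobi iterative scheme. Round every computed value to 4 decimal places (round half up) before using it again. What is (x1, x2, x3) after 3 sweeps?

Iteration 1:
  x1 = (-4 - (-3)·1.0000 - (4)·1.0000) / (8) = -0.6250
  x2 = (-1 - (4)·1.0000 - (-1)·1.0000) / (7) = -0.5714
  x3 = (10 - (1)·1.0000 - (4)·1.0000) / (7) = 0.7143
Iteration 2:
  x1 = (-4 - (-3)·-0.5714 - (4)·0.7143) / (8) = -1.0714
  x2 = (-1 - (4)·-0.6250 - (-1)·0.7143) / (7) = 0.3163
  x3 = (10 - (1)·-0.6250 - (4)·-0.5714) / (7) = 1.8444
Iteration 3:
  x1 = (-4 - (-3)·0.3163 - (4)·1.8444) / (8) = -1.3036
  x2 = (-1 - (4)·-1.0714 - (-1)·1.8444) / (7) = 0.7329
  x3 = (10 - (1)·-1.0714 - (4)·0.3163) / (7) = 1.4009

(-1.3036, 0.7329, 1.4009)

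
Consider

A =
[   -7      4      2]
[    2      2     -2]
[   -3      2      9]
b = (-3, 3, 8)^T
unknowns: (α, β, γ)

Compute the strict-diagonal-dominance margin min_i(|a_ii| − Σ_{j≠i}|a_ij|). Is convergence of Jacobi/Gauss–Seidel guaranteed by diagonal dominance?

row 1: |-7| − (4+2) = 1
row 2: |2| − (2+2) = -2
row 3: |9| − (3+2) = 4
minimum over rows = -2 → not strictly diagonally dominant

-2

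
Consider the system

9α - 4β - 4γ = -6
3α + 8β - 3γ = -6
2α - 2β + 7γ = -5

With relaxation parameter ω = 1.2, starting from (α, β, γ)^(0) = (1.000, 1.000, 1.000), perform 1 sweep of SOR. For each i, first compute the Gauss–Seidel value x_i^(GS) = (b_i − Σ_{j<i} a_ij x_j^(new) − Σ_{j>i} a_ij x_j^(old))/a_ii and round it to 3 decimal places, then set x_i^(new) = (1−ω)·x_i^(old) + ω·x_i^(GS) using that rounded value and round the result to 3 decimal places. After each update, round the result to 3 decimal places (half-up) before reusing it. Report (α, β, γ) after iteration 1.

(0.066, -0.680, -1.312)

Iteration 1:
  α: GS value = (-6 - (-4)·1.000 - (-4)·1.000) / (9) = 0.222;  α ← (1−ω)·1.000 + ω·0.222 = 0.066
  β: GS value = (-6 - (3)·0.066 - (-3)·1.000) / (8) = -0.400;  β ← (1−ω)·1.000 + ω·-0.400 = -0.680
  γ: GS value = (-5 - (2)·0.066 - (-2)·-0.680) / (7) = -0.927;  γ ← (1−ω)·1.000 + ω·-0.927 = -1.312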